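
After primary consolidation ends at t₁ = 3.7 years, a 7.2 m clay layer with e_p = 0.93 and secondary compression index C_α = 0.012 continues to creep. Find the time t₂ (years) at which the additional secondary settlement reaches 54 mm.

S_s = C_α·H/(1+e_p)·log₁₀(t₂/t₁) ⇒ log₁₀(t₂/t₁) = S_s·(1+e_p)/(C_α·H).
log₁₀(t₂/t₁) = 0.054 × (1+0.93) / (0.012×7.2) = 1.206
t₂ = t₁ × 10^1.206 = 3.7 × 16.08 = 59.49 years

t₂ ≈ 59.5 years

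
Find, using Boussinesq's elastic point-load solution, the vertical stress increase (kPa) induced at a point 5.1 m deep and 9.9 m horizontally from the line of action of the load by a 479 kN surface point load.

Δσ_z ≈ 0.177 kPa

Boussinesq vertical stress below a point load on an elastic half-space:
Δσ_z = 3P/(2πz²) · [1 + (r/z)²]^(−5/2)
r/z = 9.9/5.1 = 1.9412; [1+(r/z)²]^(−5/2) = 0.020143.
Δσ_z = 3×479/(2π×5.1²) × 0.020143 = 8.793 × 0.020143 = 0.1771 kPa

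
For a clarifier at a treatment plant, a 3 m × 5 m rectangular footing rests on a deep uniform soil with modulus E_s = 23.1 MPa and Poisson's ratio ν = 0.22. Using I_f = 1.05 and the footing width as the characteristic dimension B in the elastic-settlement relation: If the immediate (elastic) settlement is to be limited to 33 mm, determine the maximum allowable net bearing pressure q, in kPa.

q ≈ 254 kPa

E_s = 23.1 MPa = 23100 kPa.
S_e = q·B·(1−ν²)/E_s · I_f  ⇒  q = S_e·E_s / (B·(1−ν²)·I_f).
q = 0.033 × 23100 / (3 × 0.9516 × 1.05) = 254.3 kPa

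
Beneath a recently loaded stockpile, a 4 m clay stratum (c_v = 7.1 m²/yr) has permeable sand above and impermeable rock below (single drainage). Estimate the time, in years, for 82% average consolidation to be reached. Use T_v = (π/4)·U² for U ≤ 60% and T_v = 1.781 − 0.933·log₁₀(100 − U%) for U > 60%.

Drainage path length: H_d = H = 4 m (single drainage).
U > 60%: T_v = 1.781 − 0.933·log₁₀(100 − 82) = 0.60983.
t = T_v·H_d²/c_v = 0.60983×4²/7.1 = 1.374 years.

t ≈ 1.37 years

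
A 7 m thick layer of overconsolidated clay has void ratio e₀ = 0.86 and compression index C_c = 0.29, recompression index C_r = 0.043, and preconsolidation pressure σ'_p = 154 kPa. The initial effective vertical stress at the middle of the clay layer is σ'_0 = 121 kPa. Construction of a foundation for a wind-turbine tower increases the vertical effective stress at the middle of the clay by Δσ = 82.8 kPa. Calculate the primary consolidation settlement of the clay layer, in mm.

S_c ≈ 150 mm

Final effective stress: σ'_f = 121 + 82.8 = 203.8 kPa.
σ'_f = 203.8 > σ'_p = 154 kPa, so the stress path crosses the preconsolidation pressure — recompression up to σ'_p, then virgin compression beyond:
S_c = H/(1+e₀)·[C_r·log₁₀(σ'_p/σ'_0) + C_c·log₁₀(σ'_f/σ'_p)]
    = 7/1.86 × [0.043×log₁₀(154/121) + 0.29×log₁₀(203.8/154)]
    = 3.7634 × [0.0045036 + 0.035288] = 0.1498 m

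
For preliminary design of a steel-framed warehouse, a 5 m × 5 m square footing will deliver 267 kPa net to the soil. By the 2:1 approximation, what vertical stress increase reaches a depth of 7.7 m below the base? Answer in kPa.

Δσ_z ≈ 41.4 kPa

By the 2:1 method the load spreads at 1 horizontal : 2 vertical, so at depth z the loaded area has grown by z in each plan dimension:
Δσ = qBL/((B+z)(L+z)) = 267×5×5/((5+7.7)(5+7.7)) = 41.385 kPa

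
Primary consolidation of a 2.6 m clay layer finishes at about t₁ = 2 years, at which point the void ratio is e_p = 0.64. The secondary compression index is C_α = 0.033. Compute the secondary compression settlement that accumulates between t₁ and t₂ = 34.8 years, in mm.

Secondary compression: S_s = C_α·H/(1+e_p)·log₁₀(t₂/t₁)
S_s = 0.033×2.6/(1+0.64)×log₁₀(34.8/2)
    = 0.05232 × 1.241 = 0.0649 m

S_s ≈ 64.9 mm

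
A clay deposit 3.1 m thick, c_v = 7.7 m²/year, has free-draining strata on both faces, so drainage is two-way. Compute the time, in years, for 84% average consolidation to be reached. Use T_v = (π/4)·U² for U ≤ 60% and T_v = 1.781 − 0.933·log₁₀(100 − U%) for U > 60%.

Drainage path length: H_d = H/2 = 1.55 m (double drainage).
U > 60%: T_v = 1.781 − 0.933·log₁₀(100 − 84) = 0.65756.
t = T_v·H_d²/c_v = 0.65756×1.55²/7.7 = 0.2052 years.

t ≈ 0.205 years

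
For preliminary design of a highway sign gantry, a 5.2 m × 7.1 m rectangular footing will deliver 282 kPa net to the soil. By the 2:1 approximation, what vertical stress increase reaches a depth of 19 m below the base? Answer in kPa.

By the 2:1 method the load spreads at 1 horizontal : 2 vertical, so at depth z the loaded area has grown by z in each plan dimension:
Δσ = qBL/((B+z)(L+z)) = 282×5.2×7.1/((5.2+19)(7.1+19)) = 16.484 kPa

Δσ_z ≈ 16.5 kPa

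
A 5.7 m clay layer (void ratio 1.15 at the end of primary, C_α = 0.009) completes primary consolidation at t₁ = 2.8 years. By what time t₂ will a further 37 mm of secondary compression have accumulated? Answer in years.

t₂ ≈ 99.5 years

S_s = C_α·H/(1+e_p)·log₁₀(t₂/t₁) ⇒ log₁₀(t₂/t₁) = S_s·(1+e_p)/(C_α·H).
log₁₀(t₂/t₁) = 0.037 × (1+1.15) / (0.009×5.7) = 1.551
t₂ = t₁ × 10^1.551 = 2.8 × 35.54 = 99.5 years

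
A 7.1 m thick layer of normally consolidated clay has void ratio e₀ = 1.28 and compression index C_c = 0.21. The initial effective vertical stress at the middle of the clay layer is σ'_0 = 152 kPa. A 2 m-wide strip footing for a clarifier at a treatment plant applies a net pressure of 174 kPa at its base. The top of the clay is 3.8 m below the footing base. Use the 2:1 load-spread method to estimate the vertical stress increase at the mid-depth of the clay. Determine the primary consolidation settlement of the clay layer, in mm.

S_c ≈ 62.2 mm

Mid-depth of clay below the footing base: z = 3.8 + 7.1/2 = 7.35 m.
Stress increase at mid-clay by the 2:1 spreading method:
Δσ = qB/(B+z) = 174×2/(2+7.35) = 37.219 kPa
Final effective stress: σ'_f = σ'_0 + Δσ = 152 + 37.219 = 189.22 kPa.
Normally consolidated clay, so the full stress increment lies on the virgin compression line:
S_c = C_c·H/(1+e₀)·log₁₀(σ'_f/σ'_0) = 0.21×7.1/(1+1.28)×log₁₀(189.22/152)
    = 0.65395 × 0.095123 = 0.06221 m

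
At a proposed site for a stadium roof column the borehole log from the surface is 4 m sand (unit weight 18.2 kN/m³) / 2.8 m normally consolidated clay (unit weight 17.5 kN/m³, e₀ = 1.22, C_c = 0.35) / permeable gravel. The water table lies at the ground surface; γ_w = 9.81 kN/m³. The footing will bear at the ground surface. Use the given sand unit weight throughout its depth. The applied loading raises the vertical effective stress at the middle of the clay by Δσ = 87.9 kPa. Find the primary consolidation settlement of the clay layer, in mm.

Mid-depth of clay below the ground surface: z = 4 + 2.8/2 = 5.4 m.
Total vertical stress at mid-clay: σ_v = 18.2×4 + 17.5×1.4 = 97.3 kPa.
Pore pressure: u = 9.81×(5.4 − 0) = 52.974 kPa.
Initial effective stress: σ'_0 = σ_v − u = 97.3 − 52.974 = 44.326 kPa.
Final effective stress: σ'_f = σ'_0 + Δσ = 44.326 + 87.9 = 132.23 kPa.
Normally consolidated clay, so the full stress increment lies on the virgin compression line:
S_c = C_c·H/(1+e₀)·log₁₀(σ'_f/σ'_0) = 0.35×2.8/(1+1.22)×log₁₀(132.23/44.326)
    = 0.44144 × 0.47467 = 0.2095 m

S_c ≈ 210 mm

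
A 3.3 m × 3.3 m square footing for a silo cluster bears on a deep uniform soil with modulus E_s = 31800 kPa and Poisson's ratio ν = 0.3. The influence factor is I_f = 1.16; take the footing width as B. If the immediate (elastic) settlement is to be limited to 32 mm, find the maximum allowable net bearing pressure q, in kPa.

S_e = q·B·(1−ν²)/E_s · I_f  ⇒  q = S_e·E_s / (B·(1−ν²)·I_f).
q = 0.032 × 31800 / (3.3 × 0.91 × 1.16) = 292.1 kPa

q ≈ 292 kPa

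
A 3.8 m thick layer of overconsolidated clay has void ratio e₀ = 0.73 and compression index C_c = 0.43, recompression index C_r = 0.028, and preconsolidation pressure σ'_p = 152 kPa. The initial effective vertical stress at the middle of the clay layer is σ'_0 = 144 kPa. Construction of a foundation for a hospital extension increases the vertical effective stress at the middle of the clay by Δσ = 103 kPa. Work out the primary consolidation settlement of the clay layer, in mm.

S_c ≈ 201 mm

Final effective stress: σ'_f = 144 + 103 = 247 kPa.
σ'_f = 247 > σ'_p = 152 kPa, so the stress path crosses the preconsolidation pressure — recompression up to σ'_p, then virgin compression beyond:
S_c = H/(1+e₀)·[C_r·log₁₀(σ'_p/σ'_0) + C_c·log₁₀(σ'_f/σ'_p)]
    = 3.8/1.73 × [0.028×log₁₀(152/144) + 0.43×log₁₀(247/152)]
    = 2.1965 × [0.00065747 + 0.090667] = 0.2006 m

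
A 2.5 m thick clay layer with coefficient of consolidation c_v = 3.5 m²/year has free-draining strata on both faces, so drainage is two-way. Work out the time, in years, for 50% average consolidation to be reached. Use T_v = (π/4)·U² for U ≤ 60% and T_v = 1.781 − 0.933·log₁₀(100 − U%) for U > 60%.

Drainage path length: H_d = H/2 = 1.25 m (double drainage).
U ≤ 60%: T_v = (π/4)·U² = (π/4)×0.5² = 0.19635.
t = T_v·H_d²/c_v = 0.19635×1.25²/3.5 = 0.08766 years.

t ≈ 0.0877 years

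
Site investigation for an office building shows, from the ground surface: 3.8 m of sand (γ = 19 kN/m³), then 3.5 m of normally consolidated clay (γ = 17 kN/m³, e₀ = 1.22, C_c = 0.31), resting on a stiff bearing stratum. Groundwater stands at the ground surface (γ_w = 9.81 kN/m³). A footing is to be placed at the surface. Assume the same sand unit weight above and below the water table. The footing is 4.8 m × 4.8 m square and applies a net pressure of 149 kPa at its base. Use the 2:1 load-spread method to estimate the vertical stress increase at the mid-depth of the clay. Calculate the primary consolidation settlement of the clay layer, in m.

S_c ≈ 0.109 m

Mid-depth of clay below the ground surface: z = 3.8 + 3.5/2 = 5.55 m.
Total vertical stress at mid-clay: σ_v = 19×3.8 + 17×1.75 = 101.95 kPa.
Pore pressure: u = 9.81×(5.55 − 0) = 54.446 kPa.
Initial effective stress: σ'_0 = σ_v − u = 101.95 − 54.446 = 47.504 kPa.
Stress increase at mid-clay by the 2:1 spreading method:
Δσ = qBL/((B+z)(L+z)) = 149×4.8×4.8/((4.8+5.55)(4.8+5.55)) = 32.047 kPa
Final effective stress: σ'_f = σ'_0 + Δσ = 47.504 + 32.047 = 79.551 kPa.
Normally consolidated clay, so the full stress increment lies on the virgin compression line:
S_c = C_c·H/(1+e₀)·log₁₀(σ'_f/σ'_0) = 0.31×3.5/(1+1.22)×log₁₀(79.551/47.504)
    = 0.48874 × 0.22392 = 0.1094 m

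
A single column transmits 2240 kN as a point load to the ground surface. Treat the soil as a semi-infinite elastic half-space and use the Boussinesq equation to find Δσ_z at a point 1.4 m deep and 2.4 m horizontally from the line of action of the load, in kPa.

Δσ_z ≈ 17.7 kPa

Boussinesq vertical stress below a point load on an elastic half-space:
Δσ_z = 3P/(2πz²) · [1 + (r/z)²]^(−5/2)
r/z = 2.4/1.4 = 1.7143; [1+(r/z)²]^(−5/2) = 0.032479.
Δσ_z = 3×2240/(2π×1.4²) × 0.032479 = 545.67 × 0.032479 = 17.72 kPa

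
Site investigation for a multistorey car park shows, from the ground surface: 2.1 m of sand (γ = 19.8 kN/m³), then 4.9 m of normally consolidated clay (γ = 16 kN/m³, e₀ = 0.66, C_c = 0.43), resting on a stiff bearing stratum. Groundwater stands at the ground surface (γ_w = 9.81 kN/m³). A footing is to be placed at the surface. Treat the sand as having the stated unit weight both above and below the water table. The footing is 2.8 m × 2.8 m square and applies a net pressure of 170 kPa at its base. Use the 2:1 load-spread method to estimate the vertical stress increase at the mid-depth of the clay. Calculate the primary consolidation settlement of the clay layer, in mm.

S_c ≈ 287 mm

Mid-depth of clay below the ground surface: z = 2.1 + 4.9/2 = 4.55 m.
Total vertical stress at mid-clay: σ_v = 19.8×2.1 + 16×2.45 = 80.78 kPa.
Pore pressure: u = 9.81×(4.55 − 0) = 44.636 kPa.
Initial effective stress: σ'_0 = σ_v − u = 80.78 − 44.636 = 36.144 kPa.
Stress increase at mid-clay by the 2:1 spreading method:
Δσ = qBL/((B+z)(L+z)) = 170×2.8×2.8/((2.8+4.55)(2.8+4.55)) = 24.671 kPa
Final effective stress: σ'_f = σ'_0 + Δσ = 36.144 + 24.671 = 60.815 kPa.
Normally consolidated clay, so the full stress increment lies on the virgin compression line:
S_c = C_c·H/(1+e₀)·log₁₀(σ'_f/σ'_0) = 0.43×4.9/(1+0.66)×log₁₀(60.815/36.144)
    = 1.2693 × 0.22597 = 0.2868 m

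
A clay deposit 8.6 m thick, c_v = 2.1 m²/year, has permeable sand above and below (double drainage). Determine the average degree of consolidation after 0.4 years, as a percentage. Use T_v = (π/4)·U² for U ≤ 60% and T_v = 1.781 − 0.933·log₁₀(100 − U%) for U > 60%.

U ≈ 24.1 %

Drainage path length: H_d = H/2 = 4.3 m (double drainage).
T_v = c_v·t/H_d² = 2.1×0.4/4.3² = 0.04543.
T_v = 0.04543 corresponds to the U ≤ 60% branch:
U = √(4T_v/π) = 0.2405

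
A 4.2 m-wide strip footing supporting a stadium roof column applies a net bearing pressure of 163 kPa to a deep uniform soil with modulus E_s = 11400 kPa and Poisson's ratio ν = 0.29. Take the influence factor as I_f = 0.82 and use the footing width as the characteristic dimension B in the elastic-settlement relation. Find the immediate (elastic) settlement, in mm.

S_e ≈ 45.1 mm

Immediate (elastic) settlement: S_e = q·B·(1−ν²)/E_s · I_f.
S_e = 163 × 4.2 × (1 − 0.29²) / 11400 × 0.82
    = 163 × 4.2 × 0.9159 / 11400 × 0.82
    = 0.0451 m = 45.1 mm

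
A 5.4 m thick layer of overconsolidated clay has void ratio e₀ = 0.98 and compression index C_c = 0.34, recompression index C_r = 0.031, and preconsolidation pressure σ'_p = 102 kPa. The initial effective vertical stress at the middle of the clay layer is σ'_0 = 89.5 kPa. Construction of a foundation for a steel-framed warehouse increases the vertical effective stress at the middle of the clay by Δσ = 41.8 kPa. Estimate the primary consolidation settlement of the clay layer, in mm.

Final effective stress: σ'_f = 89.5 + 41.8 = 131.3 kPa.
σ'_f = 131.3 > σ'_p = 102 kPa, so the stress path crosses the preconsolidation pressure — recompression up to σ'_p, then virgin compression beyond:
S_c = H/(1+e₀)·[C_r·log₁₀(σ'_p/σ'_0) + C_c·log₁₀(σ'_f/σ'_p)]
    = 5.4/1.98 × [0.031×log₁₀(102/89.5) + 0.34×log₁₀(131.3/102)]
    = 2.7273 × [0.0017601 + 0.037286] = 0.1065 m

S_c ≈ 106 mm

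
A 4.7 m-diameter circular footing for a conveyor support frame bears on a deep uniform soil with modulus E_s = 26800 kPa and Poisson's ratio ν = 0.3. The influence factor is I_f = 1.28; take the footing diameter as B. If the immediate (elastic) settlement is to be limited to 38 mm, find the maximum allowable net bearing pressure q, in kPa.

q ≈ 186 kPa

S_e = q·B·(1−ν²)/E_s · I_f  ⇒  q = S_e·E_s / (B·(1−ν²)·I_f).
q = 0.038 × 26800 / (4.7 × 0.91 × 1.28) = 186 kPa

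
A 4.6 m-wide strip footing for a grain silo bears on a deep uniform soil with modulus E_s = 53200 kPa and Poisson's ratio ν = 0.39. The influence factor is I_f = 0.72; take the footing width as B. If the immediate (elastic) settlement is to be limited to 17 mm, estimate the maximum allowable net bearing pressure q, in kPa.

q ≈ 322 kPa

S_e = q·B·(1−ν²)/E_s · I_f  ⇒  q = S_e·E_s / (B·(1−ν²)·I_f).
q = 0.017 × 53200 / (4.6 × 0.8479 × 0.72) = 322.1 kPa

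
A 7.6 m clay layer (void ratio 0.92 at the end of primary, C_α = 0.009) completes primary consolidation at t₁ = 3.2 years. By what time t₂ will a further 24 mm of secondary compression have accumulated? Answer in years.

t₂ ≈ 15.1 years

S_s = C_α·H/(1+e_p)·log₁₀(t₂/t₁) ⇒ log₁₀(t₂/t₁) = S_s·(1+e_p)/(C_α·H).
log₁₀(t₂/t₁) = 0.024 × (1+0.92) / (0.009×7.6) = 0.6737
t₂ = t₁ × 10^0.6737 = 3.2 × 4.717 = 15.1 years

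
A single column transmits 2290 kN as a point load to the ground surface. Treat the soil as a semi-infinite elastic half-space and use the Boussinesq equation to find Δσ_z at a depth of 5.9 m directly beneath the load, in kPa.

Boussinesq vertical stress below a point load on an elastic half-space:
Δσ_z = 3P/(2πz²) · [1 + (r/z)²]^(−5/2)
r/z = 0/5.9 = 0; [1+(r/z)²]^(−5/2) = 1.
Δσ_z = 3×2290/(2π×5.9²) × 1 = 31.41 × 1 = 31.41 kPa

Δσ_z ≈ 31.4 kPa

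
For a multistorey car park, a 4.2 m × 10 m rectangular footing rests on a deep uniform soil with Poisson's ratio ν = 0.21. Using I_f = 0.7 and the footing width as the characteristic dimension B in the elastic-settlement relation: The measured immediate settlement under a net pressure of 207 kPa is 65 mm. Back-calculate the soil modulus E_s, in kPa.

E_s ≈ 8950 kPa

S_e = q·B·(1−ν²)/E_s · I_f  ⇒  E_s = q·B·(1−ν²)·I_f / S_e.
E_s = 207 × 4.2 × 0.9559 × 0.7 / 0.065 = 8950 kPa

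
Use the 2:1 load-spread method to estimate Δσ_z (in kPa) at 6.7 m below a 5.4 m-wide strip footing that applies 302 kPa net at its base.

Δσ_z ≈ 135 kPa

By the 2:1 method the load spreads at 1 horizontal : 2 vertical, so at depth z the loaded area has grown by z in each plan dimension:
Δσ = qB/(B+z) = 302×5.4/(5.4+6.7) = 134.78 kPa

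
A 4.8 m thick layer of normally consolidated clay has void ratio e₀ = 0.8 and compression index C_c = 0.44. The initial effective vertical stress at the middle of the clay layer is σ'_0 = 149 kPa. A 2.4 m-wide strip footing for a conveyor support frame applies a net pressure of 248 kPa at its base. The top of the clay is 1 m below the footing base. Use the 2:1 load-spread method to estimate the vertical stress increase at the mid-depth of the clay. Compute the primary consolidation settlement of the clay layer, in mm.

Mid-depth of clay below the footing base: z = 1 + 4.8/2 = 3.4 m.
Stress increase at mid-clay by the 2:1 spreading method:
Δσ = qB/(B+z) = 248×2.4/(2.4+3.4) = 102.62 kPa
Final effective stress: σ'_f = σ'_0 + Δσ = 149 + 102.62 = 251.62 kPa.
Normally consolidated clay, so the full stress increment lies on the virgin compression line:
S_c = C_c·H/(1+e₀)·log₁₀(σ'_f/σ'_0) = 0.44×4.8/(1+0.8)×log₁₀(251.62/149)
    = 1.1733 × 0.22756 = 0.267 m

S_c ≈ 267 mm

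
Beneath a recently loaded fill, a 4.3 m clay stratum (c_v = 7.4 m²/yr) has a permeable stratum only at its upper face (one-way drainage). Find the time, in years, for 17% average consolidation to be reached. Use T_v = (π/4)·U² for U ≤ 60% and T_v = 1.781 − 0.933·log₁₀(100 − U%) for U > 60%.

t ≈ 0.0567 years

Drainage path length: H_d = H = 4.3 m (single drainage).
U ≤ 60%: T_v = (π/4)·U² = (π/4)×0.17² = 0.022698.
t = T_v·H_d²/c_v = 0.022698×4.3²/7.4 = 0.05671 years.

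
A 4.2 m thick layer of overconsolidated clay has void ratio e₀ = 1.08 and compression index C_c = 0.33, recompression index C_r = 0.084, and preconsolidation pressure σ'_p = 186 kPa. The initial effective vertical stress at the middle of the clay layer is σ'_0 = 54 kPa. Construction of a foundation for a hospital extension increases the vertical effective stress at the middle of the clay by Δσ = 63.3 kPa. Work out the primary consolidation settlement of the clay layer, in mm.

Final effective stress: σ'_f = 54 + 63.3 = 117.3 kPa.
σ'_f = 117.3 ≤ σ'_p = 186 kPa, so the clay remains overconsolidated and only the recompression index applies:
S_c = C_r·H/(1+e₀)·log₁₀(σ'_f/σ'_0) = 0.084×4.2/2.08×log₁₀(117.3/54)
    = 0.16961 × 0.3369 = 0.05714 m

S_c ≈ 57.1 mm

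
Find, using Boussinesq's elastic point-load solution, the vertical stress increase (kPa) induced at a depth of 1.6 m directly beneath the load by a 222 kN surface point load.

Boussinesq vertical stress below a point load on an elastic half-space:
Δσ_z = 3P/(2πz²) · [1 + (r/z)²]^(−5/2)
r/z = 0/1.6 = 0; [1+(r/z)²]^(−5/2) = 1.
Δσ_z = 3×222/(2π×1.6²) × 1 = 41.405 × 1 = 41.41 kPa

Δσ_z ≈ 41.4 kPa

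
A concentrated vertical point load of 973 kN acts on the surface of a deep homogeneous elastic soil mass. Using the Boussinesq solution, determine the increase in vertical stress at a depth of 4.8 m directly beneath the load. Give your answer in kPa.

Boussinesq vertical stress below a point load on an elastic half-space:
Δσ_z = 3P/(2πz²) · [1 + (r/z)²]^(−5/2)
r/z = 0/4.8 = 0; [1+(r/z)²]^(−5/2) = 1.
Δσ_z = 3×973/(2π×4.8²) × 1 = 20.164 × 1 = 20.16 kPa

Δσ_z ≈ 20.2 kPa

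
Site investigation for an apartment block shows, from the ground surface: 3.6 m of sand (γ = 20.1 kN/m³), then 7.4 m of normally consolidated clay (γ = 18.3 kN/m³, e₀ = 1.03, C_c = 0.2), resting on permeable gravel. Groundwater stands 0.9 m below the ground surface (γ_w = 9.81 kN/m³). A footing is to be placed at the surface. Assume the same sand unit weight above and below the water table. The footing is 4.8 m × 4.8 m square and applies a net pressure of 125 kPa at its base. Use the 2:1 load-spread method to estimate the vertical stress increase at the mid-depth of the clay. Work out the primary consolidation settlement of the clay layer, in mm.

Mid-depth of clay below the ground surface: z = 3.6 + 7.4/2 = 7.3 m.
Total vertical stress at mid-clay: σ_v = 20.1×3.6 + 18.3×3.7 = 140.07 kPa.
Pore pressure: u = 9.81×(7.3 − 0.9) = 62.784 kPa.
Initial effective stress: σ'_0 = σ_v − u = 140.07 − 62.784 = 77.286 kPa.
Stress increase at mid-clay by the 2:1 spreading method:
Δσ = qBL/((B+z)(L+z)) = 125×4.8×4.8/((4.8+7.3)(4.8+7.3)) = 19.671 kPa
Final effective stress: σ'_f = σ'_0 + Δσ = 77.286 + 19.671 = 96.957 kPa.
Normally consolidated clay, so the full stress increment lies on the virgin compression line:
S_c = C_c·H/(1+e₀)·log₁₀(σ'_f/σ'_0) = 0.2×7.4/(1+1.03)×log₁₀(96.957/77.286)
    = 0.72906 × 0.098478 = 0.0718 m

S_c ≈ 71.8 mm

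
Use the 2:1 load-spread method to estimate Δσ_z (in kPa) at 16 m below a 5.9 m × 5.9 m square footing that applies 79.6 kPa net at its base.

Δσ_z ≈ 5.78 kPa

By the 2:1 method the load spreads at 1 horizontal : 2 vertical, so at depth z the loaded area has grown by z in each plan dimension:
Δσ = qBL/((B+z)(L+z)) = 79.6×5.9×5.9/((5.9+16)(5.9+16)) = 5.7774 kPa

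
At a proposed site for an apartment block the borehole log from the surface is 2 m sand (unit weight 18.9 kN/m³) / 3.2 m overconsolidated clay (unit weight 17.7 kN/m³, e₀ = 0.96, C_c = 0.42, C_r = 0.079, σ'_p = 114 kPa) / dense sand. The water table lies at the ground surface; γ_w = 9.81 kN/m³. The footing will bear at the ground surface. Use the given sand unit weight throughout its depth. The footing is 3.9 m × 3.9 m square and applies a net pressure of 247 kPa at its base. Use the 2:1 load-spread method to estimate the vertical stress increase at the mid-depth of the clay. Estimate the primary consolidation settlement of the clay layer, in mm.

Mid-depth of clay below the ground surface: z = 2 + 3.2/2 = 3.6 m.
Total vertical stress at mid-clay: σ_v = 18.9×2 + 17.7×1.6 = 66.12 kPa.
Pore pressure: u = 9.81×(3.6 − 0) = 35.316 kPa.
Initial effective stress: σ'_0 = σ_v − u = 66.12 − 35.316 = 30.804 kPa.
Stress increase at mid-clay by the 2:1 spreading method:
Δσ = qBL/((B+z)(L+z)) = 247×3.9×3.9/((3.9+3.6)(3.9+3.6)) = 66.789 kPa
Final effective stress: σ'_f = 30.804 + 66.789 = 97.593 kPa.
σ'_f = 97.593 ≤ σ'_p = 114 kPa, so the clay remains overconsolidated and only the recompression index applies:
S_c = C_r·H/(1+e₀)·log₁₀(σ'_f/σ'_0) = 0.079×3.2/1.96×log₁₀(97.593/30.804)
    = 0.12898 × 0.50081 = 0.0646 m

S_c ≈ 64.6 mm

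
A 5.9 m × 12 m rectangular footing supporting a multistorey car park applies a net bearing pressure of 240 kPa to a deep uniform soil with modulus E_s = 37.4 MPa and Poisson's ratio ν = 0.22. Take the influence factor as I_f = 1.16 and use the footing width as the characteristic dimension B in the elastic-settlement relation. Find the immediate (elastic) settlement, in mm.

S_e ≈ 41.8 mm

Immediate (elastic) settlement: S_e = q·B·(1−ν²)/E_s · I_f.
E_s = 37.4 MPa = 37400 kPa.
S_e = 240 × 5.9 × (1 − 0.22²) / 37400 × 1.16
    = 240 × 5.9 × 0.9516 / 37400 × 1.16
    = 0.04179 m = 41.79 mm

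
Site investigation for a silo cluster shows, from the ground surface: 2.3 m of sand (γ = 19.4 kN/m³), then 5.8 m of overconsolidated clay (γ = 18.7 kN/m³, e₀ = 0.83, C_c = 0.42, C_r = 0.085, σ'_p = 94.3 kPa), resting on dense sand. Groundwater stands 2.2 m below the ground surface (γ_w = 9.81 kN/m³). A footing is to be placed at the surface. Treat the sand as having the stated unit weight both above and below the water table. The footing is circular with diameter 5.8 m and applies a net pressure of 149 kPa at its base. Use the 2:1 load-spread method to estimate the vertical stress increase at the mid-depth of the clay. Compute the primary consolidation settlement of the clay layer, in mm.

Mid-depth of clay below the ground surface: z = 2.3 + 5.8/2 = 5.2 m.
Total vertical stress at mid-clay: σ_v = 19.4×2.3 + 18.7×2.9 = 98.85 kPa.
Pore pressure: u = 9.81×(5.2 − 2.2) = 29.43 kPa.
Initial effective stress: σ'_0 = σ_v − u = 98.85 − 29.43 = 69.42 kPa.
Stress increase at mid-clay by the 2:1 spreading method:
Δσ ≈ qD²/(D+z)² = 149×5.8²/(5.8+5.2)² = 41.424 kPa
Final effective stress: σ'_f = 69.42 + 41.424 = 110.84 kPa.
σ'_f = 110.84 > σ'_p = 94.3 kPa, so the stress path crosses the preconsolidation pressure — recompression up to σ'_p, then virgin compression beyond:
S_c = H/(1+e₀)·[C_r·log₁₀(σ'_p/σ'_0) + C_c·log₁₀(σ'_f/σ'_p)]
    = 5.8/1.83 × [0.085×log₁₀(94.3/69.42) + 0.42×log₁₀(110.84/94.3)]
    = 3.1694 × [0.011307 + 0.029478] = 0.1293 m

S_c ≈ 129 mm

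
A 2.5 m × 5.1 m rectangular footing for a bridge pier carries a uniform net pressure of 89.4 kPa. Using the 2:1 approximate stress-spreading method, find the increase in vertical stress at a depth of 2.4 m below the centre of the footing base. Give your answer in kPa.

By the 2:1 method the load spreads at 1 horizontal : 2 vertical, so at depth z the loaded area has grown by z in each plan dimension:
Δσ = qBL/((B+z)(L+z)) = 89.4×2.5×5.1/((2.5+2.4)(5.1+2.4)) = 31.016 kPa

Δσ_z ≈ 31 kPa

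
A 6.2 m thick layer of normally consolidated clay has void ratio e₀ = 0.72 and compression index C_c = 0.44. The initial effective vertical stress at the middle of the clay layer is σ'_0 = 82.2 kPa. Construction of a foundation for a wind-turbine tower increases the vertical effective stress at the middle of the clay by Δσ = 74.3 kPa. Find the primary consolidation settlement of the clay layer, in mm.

Final effective stress: σ'_f = σ'_0 + Δσ = 82.2 + 74.3 = 156.5 kPa.
Normally consolidated clay, so the full stress increment lies on the virgin compression line:
S_c = C_c·H/(1+e₀)·log₁₀(σ'_f/σ'_0) = 0.44×6.2/(1+0.72)×log₁₀(156.5/82.2)
    = 1.586 × 0.27964 = 0.4435 m

S_c ≈ 444 mm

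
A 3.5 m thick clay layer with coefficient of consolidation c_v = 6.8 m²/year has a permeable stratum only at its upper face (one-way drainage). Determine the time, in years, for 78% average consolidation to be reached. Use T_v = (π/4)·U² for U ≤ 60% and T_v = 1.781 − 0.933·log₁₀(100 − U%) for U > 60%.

Drainage path length: H_d = H = 3.5 m (single drainage).
U > 60%: T_v = 1.781 − 0.933·log₁₀(100 − 78) = 0.52852.
t = T_v·H_d²/c_v = 0.52852×3.5²/6.8 = 0.9521 years.

t ≈ 0.952 years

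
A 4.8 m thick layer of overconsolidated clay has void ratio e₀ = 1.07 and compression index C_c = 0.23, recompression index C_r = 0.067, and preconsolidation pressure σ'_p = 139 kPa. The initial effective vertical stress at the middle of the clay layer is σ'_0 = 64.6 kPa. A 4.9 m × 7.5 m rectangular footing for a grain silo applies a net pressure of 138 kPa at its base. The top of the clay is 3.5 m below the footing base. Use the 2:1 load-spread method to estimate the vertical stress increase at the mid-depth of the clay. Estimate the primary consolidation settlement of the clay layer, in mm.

Mid-depth of clay below the footing base: z = 3.5 + 4.8/2 = 5.9 m.
Stress increase at mid-clay by the 2:1 spreading method:
Δσ = qBL/((B+z)(L+z)) = 138×4.9×7.5/((4.9+5.9)(7.5+5.9)) = 35.044 kPa
Final effective stress: σ'_f = 64.6 + 35.044 = 99.644 kPa.
σ'_f = 99.644 ≤ σ'_p = 139 kPa, so the clay remains overconsolidated and only the recompression index applies:
S_c = C_r·H/(1+e₀)·log₁₀(σ'_f/σ'_0) = 0.067×4.8/2.07×log₁₀(99.644/64.6)
    = 0.15536 × 0.18822 = 0.02924 m

S_c ≈ 29.2 mm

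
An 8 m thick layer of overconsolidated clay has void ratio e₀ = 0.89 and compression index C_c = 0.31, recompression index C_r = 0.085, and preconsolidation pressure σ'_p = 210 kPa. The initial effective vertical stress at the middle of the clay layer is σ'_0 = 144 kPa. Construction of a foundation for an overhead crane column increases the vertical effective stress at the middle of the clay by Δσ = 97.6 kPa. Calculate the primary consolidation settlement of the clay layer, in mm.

S_c ≈ 139 mm

Final effective stress: σ'_f = 144 + 97.6 = 241.6 kPa.
σ'_f = 241.6 > σ'_p = 210 kPa, so the stress path crosses the preconsolidation pressure — recompression up to σ'_p, then virgin compression beyond:
S_c = H/(1+e₀)·[C_r·log₁₀(σ'_p/σ'_0) + C_c·log₁₀(σ'_f/σ'_p)]
    = 8/1.89 × [0.085×log₁₀(210/144) + 0.31×log₁₀(241.6/210)]
    = 4.2328 × [0.013928 + 0.018872] = 0.1388 m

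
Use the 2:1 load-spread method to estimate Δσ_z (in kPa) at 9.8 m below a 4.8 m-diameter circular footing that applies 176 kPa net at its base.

By the 2:1 method the load spreads at 1 horizontal : 2 vertical, so at depth z the loaded area has grown by z in each plan dimension:
Δσ ≈ qD²/(D+z)² = 176×4.8²/(4.8+9.8)² = 19.023 kPa

Δσ_z ≈ 19 kPa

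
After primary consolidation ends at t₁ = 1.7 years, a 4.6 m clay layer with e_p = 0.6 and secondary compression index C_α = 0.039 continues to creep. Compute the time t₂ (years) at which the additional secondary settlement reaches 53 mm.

S_s = C_α·H/(1+e_p)·log₁₀(t₂/t₁) ⇒ log₁₀(t₂/t₁) = S_s·(1+e_p)/(C_α·H).
log₁₀(t₂/t₁) = 0.053 × (1+0.6) / (0.039×4.6) = 0.4727
t₂ = t₁ × 10^0.4727 = 1.7 × 2.97 = 5.048 years

t₂ ≈ 5.05 years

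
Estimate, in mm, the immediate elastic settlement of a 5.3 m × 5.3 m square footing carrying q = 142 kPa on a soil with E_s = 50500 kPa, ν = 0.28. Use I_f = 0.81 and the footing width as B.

S_e ≈ 11.1 mm

Immediate (elastic) settlement: S_e = q·B·(1−ν²)/E_s · I_f.
S_e = 142 × 5.3 × (1 − 0.28²) / 50500 × 0.81
    = 142 × 5.3 × 0.9216 / 50500 × 0.81
    = 0.01113 m = 11.13 mm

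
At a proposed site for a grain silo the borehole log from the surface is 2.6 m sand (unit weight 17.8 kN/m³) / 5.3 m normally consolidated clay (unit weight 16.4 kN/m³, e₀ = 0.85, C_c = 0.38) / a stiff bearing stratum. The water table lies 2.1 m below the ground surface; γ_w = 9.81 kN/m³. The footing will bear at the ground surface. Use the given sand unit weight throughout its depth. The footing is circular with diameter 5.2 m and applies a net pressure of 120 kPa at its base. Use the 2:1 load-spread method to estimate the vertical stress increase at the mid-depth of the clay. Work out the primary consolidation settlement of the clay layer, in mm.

Mid-depth of clay below the ground surface: z = 2.6 + 5.3/2 = 5.25 m.
Total vertical stress at mid-clay: σ_v = 17.8×2.6 + 16.4×2.65 = 89.74 kPa.
Pore pressure: u = 9.81×(5.25 − 2.1) = 30.902 kPa.
Initial effective stress: σ'_0 = σ_v − u = 89.74 − 30.902 = 58.838 kPa.
Stress increase at mid-clay by the 2:1 spreading method:
Δσ ≈ qD²/(D+z)² = 120×5.2²/(5.2+5.25)² = 29.714 kPa
Final effective stress: σ'_f = σ'_0 + Δσ = 58.838 + 29.714 = 88.552 kPa.
Normally consolidated clay, so the full stress increment lies on the virgin compression line:
S_c = C_c·H/(1+e₀)·log₁₀(σ'_f/σ'_0) = 0.38×5.3/(1+0.85)×log₁₀(88.552/58.838)
    = 1.0886 × 0.17754 = 0.1933 m

S_c ≈ 193 mm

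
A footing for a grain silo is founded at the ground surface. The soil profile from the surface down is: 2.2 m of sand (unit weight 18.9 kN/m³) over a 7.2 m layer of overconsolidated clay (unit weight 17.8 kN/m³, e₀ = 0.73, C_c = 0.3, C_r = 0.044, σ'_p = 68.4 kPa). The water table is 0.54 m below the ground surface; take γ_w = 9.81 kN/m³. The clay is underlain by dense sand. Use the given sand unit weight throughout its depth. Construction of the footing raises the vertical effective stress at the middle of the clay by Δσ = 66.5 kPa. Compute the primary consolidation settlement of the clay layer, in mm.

Mid-depth of clay below the ground surface: z = 2.2 + 7.2/2 = 5.8 m.
Total vertical stress at mid-clay: σ_v = 18.9×2.2 + 17.8×3.6 = 105.66 kPa.
Pore pressure: u = 9.81×(5.8 − 0.54) = 51.601 kPa.
Initial effective stress: σ'_0 = σ_v − u = 105.66 − 51.601 = 54.059 kPa.
Final effective stress: σ'_f = 54.059 + 66.5 = 120.56 kPa.
σ'_f = 120.56 > σ'_p = 68.4 kPa, so the stress path crosses the preconsolidation pressure — recompression up to σ'_p, then virgin compression beyond:
S_c = H/(1+e₀)·[C_r·log₁₀(σ'_p/σ'_0) + C_c·log₁₀(σ'_f/σ'_p)]
    = 7.2/1.73 × [0.044×log₁₀(68.4/54.059) + 0.3×log₁₀(120.56/68.4)]
    = 4.1618 × [0.0044963 + 0.073844] = 0.326 m

S_c ≈ 326 mm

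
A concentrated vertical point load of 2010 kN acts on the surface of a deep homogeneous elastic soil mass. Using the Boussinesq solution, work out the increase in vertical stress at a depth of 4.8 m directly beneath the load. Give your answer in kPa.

Boussinesq vertical stress below a point load on an elastic half-space:
Δσ_z = 3P/(2πz²) · [1 + (r/z)²]^(−5/2)
r/z = 0/4.8 = 0; [1+(r/z)²]^(−5/2) = 1.
Δσ_z = 3×2010/(2π×4.8²) × 1 = 41.654 × 1 = 41.65 kPa

Δσ_z ≈ 41.7 kPa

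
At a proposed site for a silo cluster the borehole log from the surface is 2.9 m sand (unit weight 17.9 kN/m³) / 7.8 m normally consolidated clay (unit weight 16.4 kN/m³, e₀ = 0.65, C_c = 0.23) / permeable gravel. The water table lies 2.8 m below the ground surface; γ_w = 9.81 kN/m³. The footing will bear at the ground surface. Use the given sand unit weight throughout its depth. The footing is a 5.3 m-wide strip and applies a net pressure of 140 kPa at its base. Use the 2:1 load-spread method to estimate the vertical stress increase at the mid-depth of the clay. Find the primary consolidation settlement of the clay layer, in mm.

Mid-depth of clay below the ground surface: z = 2.9 + 7.8/2 = 6.8 m.
Total vertical stress at mid-clay: σ_v = 17.9×2.9 + 16.4×3.9 = 115.87 kPa.
Pore pressure: u = 9.81×(6.8 − 2.8) = 39.24 kPa.
Initial effective stress: σ'_0 = σ_v − u = 115.87 − 39.24 = 76.63 kPa.
Stress increase at mid-clay by the 2:1 spreading method:
Δσ = qB/(B+z) = 140×5.3/(5.3+6.8) = 61.322 kPa
Final effective stress: σ'_f = σ'_0 + Δσ = 76.63 + 61.322 = 137.95 kPa.
Normally consolidated clay, so the full stress increment lies on the virgin compression line:
S_c = C_c·H/(1+e₀)·log₁₀(σ'_f/σ'_0) = 0.23×7.8/(1+0.65)×log₁₀(137.95/76.63)
    = 1.0873 × 0.25532 = 0.2776 m

S_c ≈ 278 mm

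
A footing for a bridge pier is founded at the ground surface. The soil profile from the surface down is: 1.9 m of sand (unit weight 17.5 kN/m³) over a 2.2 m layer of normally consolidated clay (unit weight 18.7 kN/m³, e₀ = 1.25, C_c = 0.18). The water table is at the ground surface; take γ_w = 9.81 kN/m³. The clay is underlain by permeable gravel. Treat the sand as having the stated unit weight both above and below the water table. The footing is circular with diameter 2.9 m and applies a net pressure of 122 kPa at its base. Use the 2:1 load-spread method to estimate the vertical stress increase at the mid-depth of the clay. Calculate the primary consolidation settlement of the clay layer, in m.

S_c ≈ 0.0606 m

Mid-depth of clay below the ground surface: z = 1.9 + 2.2/2 = 3 m.
Total vertical stress at mid-clay: σ_v = 17.5×1.9 + 18.7×1.1 = 53.82 kPa.
Pore pressure: u = 9.81×(3 − 0) = 29.43 kPa.
Initial effective stress: σ'_0 = σ_v − u = 53.82 − 29.43 = 24.39 kPa.
Stress increase at mid-clay by the 2:1 spreading method:
Δσ ≈ qD²/(D+z)² = 122×2.9²/(2.9+3)² = 29.475 kPa
Final effective stress: σ'_f = σ'_0 + Δσ = 24.39 + 29.475 = 53.865 kPa.
Normally consolidated clay, so the full stress increment lies on the virgin compression line:
S_c = C_c·H/(1+e₀)·log₁₀(σ'_f/σ'_0) = 0.18×2.2/(1+1.25)×log₁₀(53.865/24.39)
    = 0.176 × 0.34409 = 0.06056 m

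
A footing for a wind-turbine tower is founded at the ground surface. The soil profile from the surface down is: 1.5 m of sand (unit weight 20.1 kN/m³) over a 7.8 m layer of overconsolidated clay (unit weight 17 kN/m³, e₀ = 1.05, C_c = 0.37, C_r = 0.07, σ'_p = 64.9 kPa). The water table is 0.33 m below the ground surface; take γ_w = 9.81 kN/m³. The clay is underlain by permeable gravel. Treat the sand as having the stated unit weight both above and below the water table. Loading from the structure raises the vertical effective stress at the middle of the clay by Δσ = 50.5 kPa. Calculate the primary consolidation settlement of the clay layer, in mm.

S_c ≈ 285 mm

Mid-depth of clay below the ground surface: z = 1.5 + 7.8/2 = 5.4 m.
Total vertical stress at mid-clay: σ_v = 20.1×1.5 + 17×3.9 = 96.45 kPa.
Pore pressure: u = 9.81×(5.4 − 0.33) = 49.737 kPa.
Initial effective stress: σ'_0 = σ_v − u = 96.45 − 49.737 = 46.713 kPa.
Final effective stress: σ'_f = 46.713 + 50.5 = 97.213 kPa.
σ'_f = 97.213 > σ'_p = 64.9 kPa, so the stress path crosses the preconsolidation pressure — recompression up to σ'_p, then virgin compression beyond:
S_c = H/(1+e₀)·[C_r·log₁₀(σ'_p/σ'_0) + C_c·log₁₀(σ'_f/σ'_p)]
    = 7.8/2.05 × [0.07×log₁₀(64.9/46.713) + 0.37×log₁₀(97.213/64.9)]
    = 3.8049 × [0.0099965 + 0.064927] = 0.2851 m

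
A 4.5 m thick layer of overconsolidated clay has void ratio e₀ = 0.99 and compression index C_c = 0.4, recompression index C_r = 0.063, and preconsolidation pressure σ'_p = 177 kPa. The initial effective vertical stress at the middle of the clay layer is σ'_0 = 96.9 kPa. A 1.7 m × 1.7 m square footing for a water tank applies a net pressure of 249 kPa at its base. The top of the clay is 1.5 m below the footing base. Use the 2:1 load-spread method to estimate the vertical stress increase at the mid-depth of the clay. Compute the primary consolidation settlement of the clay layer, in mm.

Mid-depth of clay below the footing base: z = 1.5 + 4.5/2 = 3.75 m.
Stress increase at mid-clay by the 2:1 spreading method:
Δσ = qBL/((B+z)(L+z)) = 249×1.7×1.7/((1.7+3.75)(1.7+3.75)) = 24.227 kPa
Final effective stress: σ'_f = 96.9 + 24.227 = 121.13 kPa.
σ'_f = 121.13 ≤ σ'_p = 177 kPa, so the clay remains overconsolidated and only the recompression index applies:
S_c = C_r·H/(1+e₀)·log₁₀(σ'_f/σ'_0) = 0.063×4.5/1.99×log₁₀(121.13/96.9)
    = 0.14246 × 0.096928 = 0.01381 m

S_c ≈ 13.8 mm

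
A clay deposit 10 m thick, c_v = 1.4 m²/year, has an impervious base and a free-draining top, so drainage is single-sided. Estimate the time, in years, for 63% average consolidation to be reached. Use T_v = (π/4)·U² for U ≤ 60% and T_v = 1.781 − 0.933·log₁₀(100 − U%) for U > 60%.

Drainage path length: H_d = H = 10 m (single drainage).
U > 60%: T_v = 1.781 − 0.933·log₁₀(100 − 63) = 0.31787.
t = T_v·H_d²/c_v = 0.31787×10²/1.4 = 22.71 years.

t ≈ 22.7 years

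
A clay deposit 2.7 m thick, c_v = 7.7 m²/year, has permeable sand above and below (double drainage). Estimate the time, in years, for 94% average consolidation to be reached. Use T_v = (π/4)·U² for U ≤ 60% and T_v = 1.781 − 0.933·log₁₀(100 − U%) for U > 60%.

t ≈ 0.25 years

Drainage path length: H_d = H/2 = 1.35 m (double drainage).
U > 60%: T_v = 1.781 − 0.933·log₁₀(100 − 94) = 1.055.
t = T_v·H_d²/c_v = 1.055×1.35²/7.7 = 0.2497 years.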